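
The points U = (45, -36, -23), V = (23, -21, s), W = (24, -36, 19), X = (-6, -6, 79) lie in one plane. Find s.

The points are coplanar iff UV · (UW × UX) = 0.
Expanding, this is linear in s: (-630)s + (13230) = 0.
So s = 21.

21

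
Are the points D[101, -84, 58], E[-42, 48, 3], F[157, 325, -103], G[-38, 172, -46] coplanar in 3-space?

No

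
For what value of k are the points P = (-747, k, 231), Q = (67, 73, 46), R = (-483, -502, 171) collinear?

-778

Direction QR = (-550, -575, 125). From the x-coordinate of P, the parameter along the line is τ = (-747 − 67)/(-550) = 37/25.
Then k = 73 + 37/25·(-575) = -778.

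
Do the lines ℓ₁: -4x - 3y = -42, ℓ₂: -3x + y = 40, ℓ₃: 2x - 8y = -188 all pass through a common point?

Yes

Intersecting ℓ₁ and ℓ₂: solving the 2×2 system gives (x, y) = (-6, 22).
Substitute into ℓ₃: (2)(-6) + (-8)(22) = -188.
This equals -188, so (-6, 22) lies on all three lines and they are concurrent.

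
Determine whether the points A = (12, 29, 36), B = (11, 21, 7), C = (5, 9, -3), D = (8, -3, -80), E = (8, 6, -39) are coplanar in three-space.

Yes

The plane through A, B, C has normal n = AB × AC = (-268, 164, -36) and equation n·P = 244.
Checking the remaining points: n·D = 244, n·E = 244.
All equal 244, so all 5 points lie in one plane.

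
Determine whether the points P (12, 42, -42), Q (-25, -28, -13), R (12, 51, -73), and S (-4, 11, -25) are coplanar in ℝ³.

A normal to the plane through P, Q, R is n = PQ × PR = (1909, -1147, -333).
The plane has equation n·X = -11280. For S: n·S = -11928.
-11928 ≠ -11280, so S is off the plane.

No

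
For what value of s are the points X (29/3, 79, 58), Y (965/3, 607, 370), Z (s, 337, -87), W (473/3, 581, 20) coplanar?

30

Coplanarity ⇔ det[XY; XZ; XW] = 0.
Expanding, this is linear in s: (176688)s + (-5300640) = 0.
So s = 30.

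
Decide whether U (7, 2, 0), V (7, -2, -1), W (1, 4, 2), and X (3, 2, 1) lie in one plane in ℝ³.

Yes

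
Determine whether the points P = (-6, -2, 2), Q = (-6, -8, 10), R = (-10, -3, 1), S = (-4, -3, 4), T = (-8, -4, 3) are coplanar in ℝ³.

No

The plane through P, Q, R has normal n = PQ × PR = (14, -32, -24) and equation n·X = -68.
Checking the remaining points: n·S = -56, n·T = -56.
Since n·S = -56 ≠ -68, S is off the plane and the points are not all coplanar.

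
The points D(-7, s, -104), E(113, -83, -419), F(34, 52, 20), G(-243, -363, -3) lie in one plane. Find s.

The points are coplanar iff DE · (DF × DG) = 0.
Expanding, this is linear in s: (123420)s + (9626760) = 0.
So s = -78.

-78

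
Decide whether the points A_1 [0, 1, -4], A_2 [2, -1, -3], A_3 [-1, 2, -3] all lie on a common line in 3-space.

No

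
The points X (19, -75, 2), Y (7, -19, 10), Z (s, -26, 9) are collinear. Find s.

17/2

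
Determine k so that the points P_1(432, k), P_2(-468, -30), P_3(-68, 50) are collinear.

150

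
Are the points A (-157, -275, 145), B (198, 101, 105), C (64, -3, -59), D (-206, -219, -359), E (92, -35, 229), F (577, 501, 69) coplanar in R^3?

The plane through A, B, C has normal n = AB × AC = (-65824, 63580, 13464) and equation n·P = -5197852.
Checking the remaining points: n·D = -5197852, n·E = -5197852, n·F = -5197852.
All equal -5197852, so all 6 points lie in one plane.

Yes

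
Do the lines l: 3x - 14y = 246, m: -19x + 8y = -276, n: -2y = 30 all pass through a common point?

No

The three lines meet at one point iff the augmented coefficient matrix [aᵢ bᵢ cᵢ] has rank < 3, i.e. its determinant vanishes.
Here the determinant is 432.
Nonzero, so no common point exists.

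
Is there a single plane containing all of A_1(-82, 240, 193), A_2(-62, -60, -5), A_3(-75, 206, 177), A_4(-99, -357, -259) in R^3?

No

With A_1 as base: A_1A_2 = (20, -300, -198), A_1A_3 = (7, -34, -16), A_1A_4 = (-17, -597, -452).
A_1A_3 × A_1A_4 = (5816, 3436, -4757).
A_1A_2 · (A_1A_3 × A_1A_4) = 27406.
Since 27406 ≠ 0, the four points are not coplanar.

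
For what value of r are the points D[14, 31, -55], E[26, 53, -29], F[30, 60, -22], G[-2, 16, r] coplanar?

The points are coplanar iff DE · (DF × DG) = 0.
Expanding, this is linear in r: (-4)r + (-72) = 0.
So r = -18.

-18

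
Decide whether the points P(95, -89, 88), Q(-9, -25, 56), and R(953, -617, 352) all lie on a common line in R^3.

Yes

PQ = (-104, 64, -32), PR = (858, -528, 264).
Each component of PR is -33/4 times the corresponding component of PQ, so PR = -33/4·PQ and the points are collinear.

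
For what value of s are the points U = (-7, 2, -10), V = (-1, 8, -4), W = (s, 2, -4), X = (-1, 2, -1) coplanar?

The points are coplanar iff UV · (UW × UX) = 0.
Expanding, this is linear in s: (-54)s + (-162) = 0.
So s = -3.

-3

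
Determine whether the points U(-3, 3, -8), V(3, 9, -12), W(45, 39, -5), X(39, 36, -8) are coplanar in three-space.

The four points are coplanar iff the 3×3 determinant with rows UV, UW, UX is zero.
Rows: (6, 6, -4), (48, 36, 3), (42, 33, 0).
Expanding along the first row: (6)(-99) − (6)(-126) + (-4)(72) = -126.
Nonzero ⇒ not coplanar.

No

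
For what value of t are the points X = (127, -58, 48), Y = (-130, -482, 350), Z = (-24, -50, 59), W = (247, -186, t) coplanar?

118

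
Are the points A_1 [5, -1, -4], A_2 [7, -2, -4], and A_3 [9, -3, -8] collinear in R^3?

No

A_1A_2 = (2, -1, 0), A_1A_3 = (4, -2, -4).
A_1A_2 × A_1A_3 = (4, 8, 0).
The cross product is nonzero, so the points do not lie on one line.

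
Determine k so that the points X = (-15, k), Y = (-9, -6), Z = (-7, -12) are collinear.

12

The three points are collinear iff det[XY; XZ] = 0.
This determinant is linear in k: (2)k + (-24) = 0, so k = 12.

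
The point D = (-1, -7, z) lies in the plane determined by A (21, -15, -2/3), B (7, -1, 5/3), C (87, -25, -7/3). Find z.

A normal to the plane is n = AB × AC = (0, 392/3, -784).
D lies in the plane iff n · AD = 0.
This gives (-784)z + (1568/3) = 0, so z = 2/3.

2/3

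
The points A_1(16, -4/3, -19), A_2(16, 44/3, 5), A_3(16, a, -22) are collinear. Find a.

Direction A_1A_2 = (0, 16, 24). From the z-coordinate of A_3, the parameter along the line is τ = (-22 − (-19))/24 = -1/8.
Then a = (-4/3) + (-1/8)·(16) = -10/3.

-10/3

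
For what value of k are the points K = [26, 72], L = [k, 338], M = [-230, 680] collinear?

-86

The three points are collinear iff det[KL; KM] = 0.
This determinant is linear in k: (608)k + (52288) = 0, so k = -86.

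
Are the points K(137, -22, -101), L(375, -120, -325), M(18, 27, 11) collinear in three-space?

KL = (238, -98, -224), KM = (-119, 49, 112).
Each component of KM is -1/2 times the corresponding component of KL, so KM = -1/2·KL and the points are collinear.

Yes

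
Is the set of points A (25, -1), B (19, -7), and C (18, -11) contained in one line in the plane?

No

AB = (-6, -6), AC = (-7, -10).
Twice the signed area of △ABC is (-6)(-10) − (-6)(-7) = 18.
The area is nonzero, so the three points are not collinear.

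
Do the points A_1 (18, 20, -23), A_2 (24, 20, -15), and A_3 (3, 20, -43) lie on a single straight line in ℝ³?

Yes

A_1A_2 = (6, 0, 8), A_1A_3 = (-15, 0, -20).
Each component of A_1A_3 is -5/2 times the corresponding component of A_1A_2, so A_1A_3 = -5/2·A_1A_2 and the points are collinear.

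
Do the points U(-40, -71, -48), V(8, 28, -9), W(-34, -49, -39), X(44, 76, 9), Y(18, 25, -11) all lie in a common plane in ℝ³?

The plane through U, V, W has normal n = UV × UW = (33, -198, 462) and equation n·P = -9438.
Checking the remaining points: n·X = -9438, n·Y = -9438.
All equal -9438, so all 5 points lie in one plane.

Yes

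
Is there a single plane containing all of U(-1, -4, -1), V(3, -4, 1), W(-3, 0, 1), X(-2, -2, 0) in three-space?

Yes

With U as base: UV = (4, 0, 2), UW = (-2, 4, 2), UX = (-1, 2, 1).
UW × UX = (0, 0, 0).
UV · (UW × UX) = 0.
The scalar triple product vanishes, so the four points are coplanar.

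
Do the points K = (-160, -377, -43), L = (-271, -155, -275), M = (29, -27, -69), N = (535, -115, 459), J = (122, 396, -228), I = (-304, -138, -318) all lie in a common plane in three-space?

No

The plane through K, L, M has normal n = KL × KM = (75428, -46734, -80808) and equation n·P = 9024982.
Checking the remaining points: n·N = 8637518, n·J = 9119776, n·I = 9216124.
Since n·N = 8637518 ≠ 9024982, N is off the plane and the points are not all coplanar.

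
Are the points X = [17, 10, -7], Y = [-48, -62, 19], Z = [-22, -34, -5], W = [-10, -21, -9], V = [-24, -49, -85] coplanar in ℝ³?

No

The plane through X, Y, Z has normal n = XY × XZ = (1000, -884, 52) and equation n·P = 7796.
Checking the remaining points: n·W = 8096, n·V = 14896.
Since n·W = 8096 ≠ 7796, W is off the plane and the points are not all coplanar.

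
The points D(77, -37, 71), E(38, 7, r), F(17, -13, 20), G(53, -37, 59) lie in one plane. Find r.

13

The points are coplanar iff DE · (DF × DG) = 0.
Expanding, this is linear in r: (576)r + (-7488) = 0.
So r = 13.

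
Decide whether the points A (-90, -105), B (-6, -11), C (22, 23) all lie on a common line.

AB = (84, 94), AC = (112, 128).
det[AB; AC] = (84)(128) − (94)(112) = 224.
The determinant is nonzero, so they are not collinear.

No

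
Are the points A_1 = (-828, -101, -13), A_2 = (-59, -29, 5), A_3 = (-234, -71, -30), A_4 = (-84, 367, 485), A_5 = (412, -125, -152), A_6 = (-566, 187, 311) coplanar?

No

The plane through A_1, A_2, A_3 has normal n = A_1A_2 × A_1A_3 = (-1764, 23765, -19698) and equation n·P = -683599.
Checking the remaining points: n·A_4 = -683599, n·A_5 = -703297, n·A_6 = -683599.
Since n·A_5 = -703297 ≠ -683599, A_5 is off the plane and the points are not all coplanar.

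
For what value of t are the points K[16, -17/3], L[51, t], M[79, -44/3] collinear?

-32/3

Collinearity: (L − K) must be parallel to (M − K) = (63, -9).
Cross-multiplying the components: (t − (-17/3))·(63) = (35)·(-9).
Solving gives t = -32/3.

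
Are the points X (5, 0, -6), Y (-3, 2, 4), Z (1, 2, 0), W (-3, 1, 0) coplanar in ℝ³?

The four points are coplanar iff the 3×3 determinant with rows XY, XZ, XW is zero.
Rows: (-8, 2, 10), (-4, 2, 6), (-8, 1, 6).
Expanding along the first row: (-8)(6) − (2)(24) + (10)(12) = 24.
Nonzero ⇒ not coplanar.

No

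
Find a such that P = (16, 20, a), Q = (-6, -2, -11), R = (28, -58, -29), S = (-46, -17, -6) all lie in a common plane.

-11

The points are coplanar iff PQ · (PR × PS) = 0.
Expanding, this is linear in a: (2750)a + (30250) = 0.
So a = -11.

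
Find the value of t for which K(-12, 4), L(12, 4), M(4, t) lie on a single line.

The three points are collinear iff det[KL; KM] = 0.
This determinant is linear in t: (24)t + (-96) = 0, so t = 4.

4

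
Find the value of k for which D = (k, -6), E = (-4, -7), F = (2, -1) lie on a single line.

-3

The three points are collinear iff det[DE; DF] = 0.
This determinant is linear in k: (-6)k + (-18) = 0, so k = -3.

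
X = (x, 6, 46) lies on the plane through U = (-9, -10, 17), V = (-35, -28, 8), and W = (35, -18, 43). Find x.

53

Coplanarity requires UV · (UW × UX) = 0.
UV = (-26, -18, -9), UW = (44, -8, 26); the triple product is linear in x with coefficient -540 and constant term 28620.
Setting it to zero: x = 53.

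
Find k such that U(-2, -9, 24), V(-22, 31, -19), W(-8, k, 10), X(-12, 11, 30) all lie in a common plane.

3

The points are coplanar iff UV · (UW × UX) = 0.
Expanding, this is linear in k: (-550)k + (1650) = 0.
So k = 3.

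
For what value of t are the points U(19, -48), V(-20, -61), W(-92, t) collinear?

The three points are collinear iff det[UV; UW] = 0.
This determinant is linear in t: (-39)t + (-3315) = 0, so t = -85.

-85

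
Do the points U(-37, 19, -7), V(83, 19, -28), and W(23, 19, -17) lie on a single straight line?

No

UV = (120, 0, -21), UW = (60, 0, -10).
Comparing components 3 and 1: (-21)(60) − (120)(-10) = -60 ≠ 0, so UV and UW are not parallel and the points are not collinear.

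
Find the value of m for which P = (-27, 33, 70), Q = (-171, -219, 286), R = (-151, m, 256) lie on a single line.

Collinearity requires PQ × PR = 0; each component is linear in m.
The x-component gives (-216)m + (-39744) = 0, so m = -184.
The remaining components then also vanish.

-184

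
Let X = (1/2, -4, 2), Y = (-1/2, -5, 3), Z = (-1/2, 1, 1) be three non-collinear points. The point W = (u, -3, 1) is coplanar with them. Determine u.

3/2

Coplanarity requires XY · (XZ × XW) = 0.
XY = (-1, -1, 1), XZ = (-1, 5, -1); the triple product is linear in u with coefficient -4 and constant term 6.
Setting it to zero: u = 3/2.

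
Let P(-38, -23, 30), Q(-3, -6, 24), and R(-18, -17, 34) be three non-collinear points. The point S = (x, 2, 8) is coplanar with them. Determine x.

-3

A normal to the plane is n = PQ × PR = (104, -260, -130).
S lies in the plane iff n · PS = 0.
This gives (104)x + (312) = 0, so x = -3.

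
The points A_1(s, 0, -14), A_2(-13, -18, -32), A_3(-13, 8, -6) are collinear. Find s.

Collinearity requires A_1A_2 × A_1A_3 = 0; each component is linear in s.
The y-component gives (26)s + (338) = 0, so s = -13.
The remaining components then also vanish.

-13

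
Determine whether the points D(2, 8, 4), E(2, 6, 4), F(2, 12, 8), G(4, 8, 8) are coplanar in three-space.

A normal to the plane through D, E, F is n = DE × DF = (-8, 0, 0).
The plane has equation n·P = -16. For G: n·G = -32.
-32 ≠ -16, so G is off the plane.

No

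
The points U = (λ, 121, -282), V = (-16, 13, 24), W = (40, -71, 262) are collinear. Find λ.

-88

Collinearity requires UV × UW = 0; each component is linear in λ.
The y-component gives (238)λ + (20944) = 0, so λ = -88.
The remaining components then also vanish.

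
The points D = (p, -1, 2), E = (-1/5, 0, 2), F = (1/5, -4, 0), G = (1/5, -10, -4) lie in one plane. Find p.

1/5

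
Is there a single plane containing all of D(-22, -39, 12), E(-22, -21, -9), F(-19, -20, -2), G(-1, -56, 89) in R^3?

Yes

With D as base: DE = (0, 18, -21), DF = (3, 19, -14), DG = (21, -17, 77).
DF × DG = (1225, -525, -450).
DE · (DF × DG) = 0.
The scalar triple product vanishes, so the four points are coplanar.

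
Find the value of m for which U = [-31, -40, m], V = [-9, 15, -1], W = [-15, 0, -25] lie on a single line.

Collinearity requires UV × UW = 0; each component is linear in m.
The x-component gives (-15)m + (-1335) = 0, so m = -89.
The remaining components then also vanish.

-89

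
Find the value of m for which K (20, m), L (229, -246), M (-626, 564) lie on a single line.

-48

Collinearity: (K − L) must be parallel to (M − L) = (-855, 810).
Cross-multiplying the components: (m − (-246))·(-855) = (-209)·(810).
Solving gives m = -48.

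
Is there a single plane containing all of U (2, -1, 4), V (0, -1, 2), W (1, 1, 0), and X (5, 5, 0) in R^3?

The four points are coplanar iff the 3×3 determinant with rows UV, UW, UX is zero.
Rows: (-2, 0, -2), (-1, 2, -4), (3, 6, -4).
Expanding along the first row: (-2)(16) − (0)(16) + (-2)(-12) = -8.
Nonzero ⇒ not coplanar.

No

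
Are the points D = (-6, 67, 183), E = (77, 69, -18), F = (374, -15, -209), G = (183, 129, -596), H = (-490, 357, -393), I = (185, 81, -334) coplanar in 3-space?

No

The plane through D, E, F has normal n = DE × DF = (-17266, -43844, -7566) and equation n·P = -4218530.
Checking the remaining points: n·G = -4306218, n·H = -4218530, n·I = -4218530.
Since n·G = -4306218 ≠ -4218530, G is off the plane and the points are not all coplanar.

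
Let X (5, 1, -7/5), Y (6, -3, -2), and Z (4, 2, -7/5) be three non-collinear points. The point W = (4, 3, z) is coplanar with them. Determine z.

A normal to the plane is n = XY × XZ = (3/5, 3/5, -3).
W lies in the plane iff n · XW = 0.
This gives (-3)z + (-18/5) = 0, so z = -6/5.

-6/5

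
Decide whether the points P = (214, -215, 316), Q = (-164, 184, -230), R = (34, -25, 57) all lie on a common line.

No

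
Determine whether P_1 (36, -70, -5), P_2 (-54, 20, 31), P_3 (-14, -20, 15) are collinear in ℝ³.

P_1P_2 = (-90, 90, 36), P_1P_3 = (-50, 50, 20).
Each component of P_1P_3 is 5/9 times the corresponding component of P_1P_2, so P_1P_3 = 5/9·P_1P_2 and the points are collinear.

Yes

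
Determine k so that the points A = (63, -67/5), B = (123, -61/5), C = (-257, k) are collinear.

Collinearity: (C − A) must be parallel to (B − A) = (60, 6/5).
Cross-multiplying the components: (k − (-67/5))·(60) = (-320)·(6/5).
Solving gives k = -99/5.

-99/5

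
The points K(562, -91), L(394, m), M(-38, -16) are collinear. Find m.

-70

The three points are collinear iff det[KL; KM] = 0.
This determinant is linear in m: (600)m + (42000) = 0, so m = -70.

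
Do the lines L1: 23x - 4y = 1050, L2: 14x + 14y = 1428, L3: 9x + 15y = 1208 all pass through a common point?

No

Lines aᵢx + bᵢy = cᵢ with pairwise distinct directions are concurrent exactly when det[aᵢ bᵢ cᵢ] = 0.
Here the determinant is 756.
Nonzero, so no common point exists.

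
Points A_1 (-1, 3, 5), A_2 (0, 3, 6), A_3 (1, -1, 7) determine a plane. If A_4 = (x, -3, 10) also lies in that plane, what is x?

The plane through A_1, A_2, A_3 has equation 4x − 4z = -24.
Substituting A_4: (4)x + (-40) = -24, so x = 4.

4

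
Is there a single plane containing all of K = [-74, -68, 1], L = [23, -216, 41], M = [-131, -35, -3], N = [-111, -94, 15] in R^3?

No

The four points are coplanar iff the 3×3 determinant with rows KL, KM, KN is zero.
Rows: (97, -148, 40), (-57, 33, -4), (-37, -26, 14).
Expanding along the first row: (97)(358) − (-148)(-946) + (40)(2703) = 2838.
Nonzero ⇒ not coplanar.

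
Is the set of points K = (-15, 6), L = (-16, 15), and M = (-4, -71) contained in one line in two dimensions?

No

KL = (-1, 9), KM = (11, -77).
Twice the signed area of △KLM is (-1)(-77) − (9)(11) = -22.
The area is nonzero, so the three points are not collinear.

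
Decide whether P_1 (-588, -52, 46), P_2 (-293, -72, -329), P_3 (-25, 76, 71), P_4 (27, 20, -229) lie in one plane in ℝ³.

A normal to the plane through P_1, P_2, P_3 is n = P_1P_2 × P_1P_3 = (47500, -218500, 49020).
The plane has equation n·P = -14313080. For P_4: n·P_4 = -14313080.
Equal, so P_4 lies in the plane and all four are coplanar.

Yes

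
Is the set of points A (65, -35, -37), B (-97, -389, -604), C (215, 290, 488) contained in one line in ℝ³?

AB = (-162, -354, -567), AC = (150, 325, 525).
AB × AC = (-1575, 0, 450).
The cross product is nonzero, so the points do not lie on one line.

No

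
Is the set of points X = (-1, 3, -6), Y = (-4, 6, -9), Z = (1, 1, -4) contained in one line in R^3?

Yes

XY = (-3, 3, -3), XZ = (2, -2, 2).
Each component of XZ is -2/3 times the corresponding component of XY, so XZ = -2/3·XY and the points are collinear.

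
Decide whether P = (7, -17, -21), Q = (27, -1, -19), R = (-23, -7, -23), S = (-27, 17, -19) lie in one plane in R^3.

No

With P as base: PQ = (20, 16, 2), PR = (-30, 10, -2), PS = (-34, 34, 2).
PR × PS = (88, 128, -680).
PQ · (PR × PS) = 2448.
Since 2448 ≠ 0, the four points are not coplanar.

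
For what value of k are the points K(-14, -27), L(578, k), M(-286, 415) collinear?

-989

The three points are collinear iff det[KL; KM] = 0.
This determinant is linear in k: (272)k + (269008) = 0, so k = -989.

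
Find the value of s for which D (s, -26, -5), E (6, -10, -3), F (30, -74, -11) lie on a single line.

12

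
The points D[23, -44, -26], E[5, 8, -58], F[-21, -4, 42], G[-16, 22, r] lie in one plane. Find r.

-17

Normal to plane DEF: n = (4816, 2632, 1568); plane equation n·P = -45808.
Requiring n·G = -45808: (1568)r + (-19152) = -45808.
So r = -17.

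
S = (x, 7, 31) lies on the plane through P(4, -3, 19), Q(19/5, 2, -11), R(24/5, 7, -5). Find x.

6

A normal to the plane is n = PQ × PR = (180, -144/5, -6).
S lies in the plane iff n · PS = 0.
This gives (180)x + (-1080) = 0, so x = 6.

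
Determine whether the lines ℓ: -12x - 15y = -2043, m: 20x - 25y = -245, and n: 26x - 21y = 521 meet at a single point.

Yes

Intersecting ℓ and m: solving the 2×2 system gives (x, y) = (79, 73).
Substitute into n: (26)(79) + (-21)(73) = 521.
This equals 521, so (79, 73) lies on all three lines and they are concurrent.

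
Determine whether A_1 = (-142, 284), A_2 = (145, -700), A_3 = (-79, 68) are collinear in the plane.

Yes

A_1A_2 = (287, -984), A_1A_3 = (63, -216).
Checking proportionality: A_1A_3 = 9/41·A_1A_2, so the vectors are parallel and the points are collinear.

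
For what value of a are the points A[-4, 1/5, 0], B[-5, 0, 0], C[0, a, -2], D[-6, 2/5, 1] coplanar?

Normal to plane ABD: n = (-1/5, 1, -3/5); plane equation n·P = 1.
Requiring n·C = 1: (1)a + (6/5) = 1.
So a = -1/5.

-1/5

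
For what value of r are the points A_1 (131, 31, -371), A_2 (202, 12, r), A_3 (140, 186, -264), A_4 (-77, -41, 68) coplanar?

-557

Normal to plane A_1A_3A_4: n = (75749, -26207, 31592); plane equation n·P = -2609930.
Requiring n·A_2 = -2609930: (31592)r + (14986814) = -2609930.
So r = -557.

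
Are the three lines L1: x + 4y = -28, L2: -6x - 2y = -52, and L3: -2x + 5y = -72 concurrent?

No

Intersecting L1 and L2: solving the 2×2 system gives (x, y) = (12, -10).
Substitute into L3: (-2)(12) + (5)(-10) = -74.
But L3 requires -72 ≠ -74, so the three lines have no common point.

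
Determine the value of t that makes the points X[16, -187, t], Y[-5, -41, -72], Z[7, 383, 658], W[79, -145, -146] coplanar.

The points are coplanar iff XY · (XZ × XW) = 0.
Expanding, this is linear in t: (36864)t + (10801152) = 0.
So t = -293.

-293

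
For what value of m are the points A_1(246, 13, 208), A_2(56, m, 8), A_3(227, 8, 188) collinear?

Direction A_1A_3 = (-19, -5, -20). From the x-coordinate of A_2, the parameter along the line is τ = (56 − 246)/(-19) = 10.
Then m = 13 + 10·(-5) = -37.

-37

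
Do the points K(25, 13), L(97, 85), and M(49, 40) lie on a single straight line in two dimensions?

KL = (72, 72), KM = (24, 27).
Twice the signed area of △KLM is (72)(27) − (72)(24) = 216.
The area is nonzero, so the three points are not collinear.

No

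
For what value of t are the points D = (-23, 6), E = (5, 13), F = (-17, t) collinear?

15/2

The three points are collinear iff det[DE; DF] = 0.
This determinant is linear in t: (28)t + (-210) = 0, so t = 15/2.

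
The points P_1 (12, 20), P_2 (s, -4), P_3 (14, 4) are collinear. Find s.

The three points are collinear iff det[P_1P_2; P_1P_3] = 0.
This determinant is linear in s: (-16)s + (240) = 0, so s = 15.

15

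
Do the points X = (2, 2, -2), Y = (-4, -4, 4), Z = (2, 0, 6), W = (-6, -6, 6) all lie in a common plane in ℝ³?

Yes

With X as base: XY = (-6, -6, 6), XZ = (0, -2, 8), XW = (-8, -8, 8).
XZ × XW = (48, -64, -16).
XY · (XZ × XW) = 0.
The scalar triple product vanishes, so the four points are coplanar.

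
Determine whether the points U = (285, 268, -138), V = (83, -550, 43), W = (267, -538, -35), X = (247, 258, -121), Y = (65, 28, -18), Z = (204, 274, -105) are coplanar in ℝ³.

Yes

The plane through U, V, W has normal n = UV × UW = (61632, 17548, 148088) and equation n·P = 1831840.
Checking the remaining points: n·X = 1831840, n·Y = 1831840, n·Z = 1831840.
All equal 1831840, so all 6 points lie in one plane.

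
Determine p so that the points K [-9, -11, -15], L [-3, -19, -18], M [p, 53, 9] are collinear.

Direction KL = (6, -8, -3). From the y-coordinate of M, the parameter along the line is τ = (53 − (-11))/(-8) = -8.
Then p = (-9) + (-8)·(6) = -57.

-57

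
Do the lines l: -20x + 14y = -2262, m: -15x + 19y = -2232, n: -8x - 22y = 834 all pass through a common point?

Yes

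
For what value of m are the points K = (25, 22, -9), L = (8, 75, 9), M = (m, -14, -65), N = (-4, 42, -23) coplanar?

-11

Normal to plane KLN: n = (-1102, -760, 1197); plane equation n·P = -55043.
Requiring n·M = -55043: (-1102)m + (-67165) = -55043.
So m = -11.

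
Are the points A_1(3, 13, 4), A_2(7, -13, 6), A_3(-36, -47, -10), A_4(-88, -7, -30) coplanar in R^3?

No

A normal to the plane through A_1, A_2, A_3 is n = A_1A_2 × A_1A_3 = (484, -22, -1254).
The plane has equation n·P = -3850. For A_4: n·A_4 = -4818.
-4818 ≠ -3850, so A_4 is off the plane.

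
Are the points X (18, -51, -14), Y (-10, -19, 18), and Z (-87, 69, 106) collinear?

Yes

XY = (-28, 32, 32), XZ = (-105, 120, 120).
Each component of XZ is 15/4 times the corresponding component of XY, so XZ = 15/4·XY and the points are collinear.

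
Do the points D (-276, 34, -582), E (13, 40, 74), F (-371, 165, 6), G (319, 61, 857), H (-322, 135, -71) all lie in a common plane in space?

The plane through D, E, F has normal n = DE × DF = (-82408, -232252, 38429) and equation n·P = -7517638.
Checking the remaining points: n·G = -7521871, n·H = -7547103.
Since n·G = -7521871 ≠ -7517638, G is off the plane and the points are not all coplanar.

No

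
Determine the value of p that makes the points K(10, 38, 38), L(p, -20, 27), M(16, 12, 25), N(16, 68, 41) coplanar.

The points are coplanar iff KL · (KM × KN) = 0.
Expanding, this is linear in p: (312)p + (-1248) = 0.
So p = 4.

4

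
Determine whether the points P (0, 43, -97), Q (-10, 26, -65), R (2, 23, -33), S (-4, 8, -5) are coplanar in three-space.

No

The four points are coplanar iff the 3×3 determinant with rows PQ, PR, PS is zero.
Rows: (-10, -17, 32), (2, -20, 64), (-4, -35, 92).
Expanding along the first row: (-10)(400) − (-17)(440) + (32)(-150) = -1320.
Nonzero ⇒ not coplanar.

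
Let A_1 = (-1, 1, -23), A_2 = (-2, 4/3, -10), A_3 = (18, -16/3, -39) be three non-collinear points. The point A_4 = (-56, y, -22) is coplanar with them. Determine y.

58/3

Coplanarity requires A_1A_2 · (A_1A_3 × A_1A_4) = 0.
A_1A_2 = (-1, 1/3, 13), A_1A_3 = (19, -19/3, -16); the triple product is linear in y with coefficient 231 and constant term -4466.
Setting it to zero: y = 58/3.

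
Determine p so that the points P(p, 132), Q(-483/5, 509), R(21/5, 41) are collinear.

-77/5

The three points are collinear iff det[PQ; PR] = 0.
This determinant is linear in p: (468)p + (36036/5) = 0, so p = -77/5.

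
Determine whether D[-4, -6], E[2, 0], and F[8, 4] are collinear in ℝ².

DE = (6, 6), DF = (12, 10).
det[DE; DF] = (6)(10) − (6)(12) = -12.
The determinant is nonzero, so they are not collinear.

No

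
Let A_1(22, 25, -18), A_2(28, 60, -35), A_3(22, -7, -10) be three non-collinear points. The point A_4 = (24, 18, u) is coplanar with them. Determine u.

The plane through A_1, A_2, A_3 has equation −264x − 48y − 192z = -3552.
Substituting A_4: (-192)u + (-7200) = -3552, so u = -19.

-19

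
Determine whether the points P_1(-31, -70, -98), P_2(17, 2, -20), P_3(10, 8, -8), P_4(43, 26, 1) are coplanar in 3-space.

Yes

The four points are coplanar iff the 3×3 determinant with rows P_1P_2, P_1P_3, P_1P_4 is zero.
Rows: (48, 72, 78), (41, 78, 90), (74, 96, 99).
Expanding along the first row: (48)(-918) − (72)(-2601) + (78)(-1836) = 0.
Zero determinant ⇒ coplanar.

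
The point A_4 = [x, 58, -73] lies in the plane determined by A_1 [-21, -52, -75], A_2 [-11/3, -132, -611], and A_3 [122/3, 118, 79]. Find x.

Coplanarity requires A_1A_2 · (A_1A_3 × A_1A_4) = 0.
A_1A_2 = (52/3, -80, -536), A_1A_3 = (185/3, 170, 154); the triple product is linear in x with coefficient 78800 and constant term -6776800/3.
Setting it to zero: x = 86/3.

86/3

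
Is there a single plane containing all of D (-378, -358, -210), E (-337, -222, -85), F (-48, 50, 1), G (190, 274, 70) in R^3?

No

The four points are coplanar iff the 3×3 determinant with rows DE, DF, DG is zero.
Rows: (41, 136, 125), (330, 408, 211), (568, 632, 280).
Expanding along the first row: (41)(-19112) − (136)(-27448) + (125)(-23184) = 51336.
Nonzero ⇒ not coplanar.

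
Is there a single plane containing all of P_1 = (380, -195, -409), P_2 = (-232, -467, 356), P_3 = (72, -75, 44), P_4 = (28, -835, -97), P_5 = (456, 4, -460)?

No

The plane through P_1, P_2, P_3 has normal n = P_1P_2 × P_1P_3 = (-215016, 41616, -157216) and equation n·P = -25519856.
Checking the remaining points: n·P_4 = -25519856, n·P_5 = -25561472.
Since n·P_5 = -25561472 ≠ -25519856, P_5 is off the plane and the points are not all coplanar.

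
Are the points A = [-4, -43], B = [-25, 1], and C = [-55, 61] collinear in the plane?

No

AB = (-21, 44), AC = (-51, 104).
If collinear, AC would be a scalar multiple of AB. But (-21)·(104) ≠ (44)·(-51) (difference 60), so they are not parallel; the points are not collinear.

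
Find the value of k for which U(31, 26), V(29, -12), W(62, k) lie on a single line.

The three points are collinear iff det[UV; UW] = 0.
This determinant is linear in k: (-2)k + (1230) = 0, so k = 615.

615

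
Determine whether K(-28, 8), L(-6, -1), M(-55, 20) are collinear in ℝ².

No

KL = (22, -9), KM = (-27, 12).
Twice the signed area of △KLM is (22)(12) − (-9)(-27) = 21.
The area is nonzero, so the three points are not collinear.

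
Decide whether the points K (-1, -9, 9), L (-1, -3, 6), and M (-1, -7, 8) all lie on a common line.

Yes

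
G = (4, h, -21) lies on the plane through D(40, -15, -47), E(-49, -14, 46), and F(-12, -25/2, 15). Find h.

-35/2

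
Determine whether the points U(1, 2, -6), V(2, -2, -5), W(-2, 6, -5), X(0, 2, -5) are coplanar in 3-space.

The four points are coplanar iff the 3×3 determinant with rows UV, UW, UX is zero.
Rows: (1, -4, 1), (-3, 4, 1), (-1, 0, 1).
Expanding along the first row: (1)(4) − (-4)(-2) + (1)(4) = 0.
Zero determinant ⇒ coplanar.

Yes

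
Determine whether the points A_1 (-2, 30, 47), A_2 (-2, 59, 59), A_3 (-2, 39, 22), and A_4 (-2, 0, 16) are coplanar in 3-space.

A normal to the plane through A_1, A_2, A_3 is n = A_1A_2 × A_1A_3 = (-833, 0, 0).
The plane has equation n·P = 1666. For A_4: n·A_4 = 1666.
Equal, so A_4 lies in the plane and all four are coplanar.

Yes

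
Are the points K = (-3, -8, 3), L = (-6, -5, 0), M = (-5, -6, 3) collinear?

No

KL = (-3, 3, -3), KM = (-2, 2, 0).
KL × KM = (6, 6, 0).
The cross product is nonzero, so the points do not lie on one line.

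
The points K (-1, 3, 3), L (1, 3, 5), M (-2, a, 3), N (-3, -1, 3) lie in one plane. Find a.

1

Normal to plane KLN: n = (8, -4, -8); plane equation n·P = -44.
Requiring n·M = -44: (-4)a + (-40) = -44.
So a = 1.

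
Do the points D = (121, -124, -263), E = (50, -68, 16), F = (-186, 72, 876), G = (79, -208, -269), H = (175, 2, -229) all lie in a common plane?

Yes

The plane through D, E, F has normal n = DE × DF = (9100, -4784, 3276) and equation n·P = 832728.
Checking the remaining points: n·G = 832728, n·H = 832728.
All equal 832728, so all 5 points lie in one plane.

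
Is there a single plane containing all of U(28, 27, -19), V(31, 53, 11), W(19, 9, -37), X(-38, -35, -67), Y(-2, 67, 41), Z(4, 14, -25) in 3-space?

Yes

The plane through U, V, W has normal n = UV × UW = (72, -216, 180) and equation n·P = -7236.
Checking the remaining points: n·X = -7236, n·Y = -7236, n·Z = -7236.
All equal -7236, so all 6 points lie in one plane.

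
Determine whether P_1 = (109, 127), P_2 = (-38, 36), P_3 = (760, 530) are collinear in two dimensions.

Yes

P_1P_2 = (-147, -91), P_1P_3 = (651, 403).
Checking proportionality: P_1P_3 = -31/7·P_1P_2, so the vectors are parallel and the points are collinear.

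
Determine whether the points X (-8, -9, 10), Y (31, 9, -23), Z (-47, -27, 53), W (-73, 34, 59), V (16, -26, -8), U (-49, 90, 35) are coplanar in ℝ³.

The plane through X, Y, Z has normal n = XY × XZ = (180, -390, 0) and equation n·P = 2070.
Checking the remaining points: n·W = -26400, n·V = 13020, n·U = -43920.
Since n·W = -26400 ≠ 2070, W is off the plane and the points are not all coplanar.

No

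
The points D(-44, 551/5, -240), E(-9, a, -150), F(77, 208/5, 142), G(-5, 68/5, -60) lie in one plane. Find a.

The points are coplanar iff DE · (DF × DG) = 0.
Expanding, this is linear in a: (-6882)a + (4032852/5) = 0.
So a = 586/5.

586/5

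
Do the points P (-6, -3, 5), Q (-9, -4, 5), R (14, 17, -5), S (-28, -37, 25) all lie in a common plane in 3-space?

With P as base: PQ = (-3, -1, 0), PR = (20, 20, -10), PS = (-22, -34, 20).
PR × PS = (60, -180, -240).
PQ · (PR × PS) = 0.
The scalar triple product vanishes, so the four points are coplanar.

Yes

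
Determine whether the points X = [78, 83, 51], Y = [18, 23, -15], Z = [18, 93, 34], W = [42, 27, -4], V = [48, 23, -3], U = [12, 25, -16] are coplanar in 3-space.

The plane through X, Y, Z has normal n = XY × XZ = (1680, 2940, -4200) and equation n·P = 160860.
Checking the remaining points: n·W = 166740, n·V = 160860, n·U = 160860.
Since n·W = 166740 ≠ 160860, W is off the plane and the points are not all coplanar.

No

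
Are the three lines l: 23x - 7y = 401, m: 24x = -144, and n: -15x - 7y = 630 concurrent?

Intersecting l and m: solving the 2×2 system gives (x, y) = (-6, -77).
Substitute into n: (-15)(-6) + (-7)(-77) = 629.
But n requires 630 ≠ 629, so the three lines have no common point.

No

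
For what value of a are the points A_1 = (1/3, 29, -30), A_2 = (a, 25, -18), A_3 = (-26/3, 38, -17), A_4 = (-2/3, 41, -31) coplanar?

The points are coplanar iff A_1A_2 · (A_1A_3 × A_1A_4) = 0.
Expanding, this is linear in a: (-165)a + (-1045) = 0.
So a = -19/3.

-19/3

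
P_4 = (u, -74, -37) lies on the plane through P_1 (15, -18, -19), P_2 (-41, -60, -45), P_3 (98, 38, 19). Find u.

Coplanarity requires P_1P_2 · (P_1P_3 × P_1P_4) = 0.
P_1P_2 = (-56, -42, -26), P_1P_3 = (83, 56, 38); the triple product is linear in u with coefficient -140 and constant term -2520.
Setting it to zero: u = -18.

-18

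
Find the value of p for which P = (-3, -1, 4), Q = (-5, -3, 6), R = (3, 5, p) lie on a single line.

-2

Collinearity requires PQ × PR = 0; each component is linear in p.
The x-component gives (-2)p + (-4) = 0, so p = -2.
The remaining components then also vanish.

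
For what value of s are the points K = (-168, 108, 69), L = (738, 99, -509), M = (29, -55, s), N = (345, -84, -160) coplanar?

28

Normal to plane KLN: n = (-108915, -89040, -169335); plane equation n·P = -3002715.
Requiring n·M = -3002715: (-169335)s + (1738665) = -3002715.
So s = 28.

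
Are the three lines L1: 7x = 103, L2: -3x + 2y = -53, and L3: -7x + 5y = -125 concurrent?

No

Lines aᵢx + bᵢy = cᵢ with pairwise distinct directions are concurrent exactly when det[aᵢ bᵢ cᵢ] = 0.
Here the determinant is 2.
Nonzero, so no common point exists.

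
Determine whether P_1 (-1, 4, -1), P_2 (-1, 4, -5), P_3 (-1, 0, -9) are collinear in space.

No

P_1P_2 = (0, 0, -4), P_1P_3 = (0, -4, -8).
P_1P_2 × P_1P_3 = (-16, 0, 0).
The cross product is nonzero, so the points do not lie on one line.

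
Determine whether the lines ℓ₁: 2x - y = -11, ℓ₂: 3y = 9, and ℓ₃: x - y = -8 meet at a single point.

No

Intersecting ℓ₁ and ℓ₂: solving the 2×2 system gives (x, y) = (-4, 3).
Substitute into ℓ₃: (1)(-4) + (-1)(3) = -7.
But ℓ₃ requires -8 ≠ -7, so the three lines have no common point.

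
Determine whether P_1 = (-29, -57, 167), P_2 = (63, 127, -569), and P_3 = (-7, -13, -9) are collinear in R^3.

P_1P_2 = (92, 184, -736), P_1P_3 = (22, 44, -176).
P_1P_2 × P_1P_3 = (0, 0, 0).
The cross product vanishes, so the three points are collinear.

Yes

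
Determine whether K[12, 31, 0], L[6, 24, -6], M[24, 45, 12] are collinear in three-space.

Yes

KL = (-6, -7, -6), KM = (12, 14, 12).
KL × KM = (0, 0, 0).
The cross product vanishes, so the three points are collinear.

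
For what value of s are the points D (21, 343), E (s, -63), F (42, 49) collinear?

The three points are collinear iff det[DE; DF] = 0.
This determinant is linear in s: (-294)s + (14700) = 0, so s = 50.

50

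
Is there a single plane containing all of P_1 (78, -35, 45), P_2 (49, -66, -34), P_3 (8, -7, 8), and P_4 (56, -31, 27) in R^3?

No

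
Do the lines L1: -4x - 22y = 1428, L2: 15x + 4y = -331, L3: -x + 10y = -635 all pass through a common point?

The three lines meet at one point iff the augmented coefficient matrix [aᵢ bᵢ cᵢ] has rank < 3, i.e. its determinant vanishes.
Here the determinant is 0.
It vanishes, so the lines are concurrent at (-5, -64).

Yes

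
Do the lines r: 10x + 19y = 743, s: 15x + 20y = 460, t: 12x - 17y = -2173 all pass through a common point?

Intersecting r and s: solving the 2×2 system gives (x, y) = (-72, 77).
Substitute into t: (12)(-72) + (-17)(77) = -2173.
This equals -2173, so (-72, 77) lies on all three lines and they are concurrent.

Yes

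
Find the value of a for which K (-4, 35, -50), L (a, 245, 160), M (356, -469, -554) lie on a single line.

Direction KM = (360, -504, -504). From the y-coordinate of L, the parameter along the line is τ = (245 − 35)/(-504) = -5/12.
Then a = (-4) + (-5/12)·(360) = -154.

-154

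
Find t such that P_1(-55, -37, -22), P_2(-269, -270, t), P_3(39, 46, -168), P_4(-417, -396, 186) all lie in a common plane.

Normal to plane P_1P_3P_4: n = (-35150, 33300, -3700); plane equation n·P = 782550.
Requiring n·P_2 = 782550: (-3700)t + (464350) = 782550.
So t = -86.

-86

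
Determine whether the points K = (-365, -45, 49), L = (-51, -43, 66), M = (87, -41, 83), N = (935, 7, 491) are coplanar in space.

Yes

A normal to the plane through K, L, M is n = KL × KM = (0, -2992, 352).
The plane has equation n·P = 151888. For N: n·N = 151888.
Equal, so N lies in the plane and all four are coplanar.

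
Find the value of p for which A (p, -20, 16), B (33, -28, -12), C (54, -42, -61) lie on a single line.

Collinearity requires AB × AC = 0; each component is linear in p.
The y-component gives (-49)p + (1029) = 0, so p = 21.
The remaining components then also vanish.

21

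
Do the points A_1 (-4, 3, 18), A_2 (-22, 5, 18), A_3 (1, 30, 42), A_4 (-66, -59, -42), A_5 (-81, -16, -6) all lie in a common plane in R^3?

Yes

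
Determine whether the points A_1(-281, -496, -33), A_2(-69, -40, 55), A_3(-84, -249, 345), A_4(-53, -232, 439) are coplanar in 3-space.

A normal to the plane through A_1, A_2, A_3 is n = A_1A_2 × A_1A_3 = (150632, -62800, -37468).
The plane has equation n·P = -9942348. For A_4: n·A_4 = -9862348.
-9862348 ≠ -9942348, so A_4 is off the plane.

No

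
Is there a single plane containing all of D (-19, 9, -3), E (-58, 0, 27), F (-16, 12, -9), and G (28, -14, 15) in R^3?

Yes

With D as base: DE = (-39, -9, 30), DF = (3, 3, -6), DG = (47, -23, 18).
DF × DG = (-84, -336, -210).
DE · (DF × DG) = 0.
The scalar triple product vanishes, so the four points are coplanar.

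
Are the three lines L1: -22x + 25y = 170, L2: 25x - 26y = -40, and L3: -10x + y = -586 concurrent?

No

Intersecting L1 and L2: solving the 2×2 system gives (x, y) = (3420/53, 3370/53).
Substitute into L3: (-10)(3420/53) + (1)(3370/53) = -30830/53.
But L3 requires -586 ≠ -30830/53, so the three lines have no common point.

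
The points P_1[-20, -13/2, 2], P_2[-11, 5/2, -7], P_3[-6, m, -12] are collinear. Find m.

15/2

Direction P_1P_2 = (9, 9, -9). From the x-coordinate of P_3, the parameter along the line is τ = (-6 − (-20))/9 = 14/9.
Then m = (-13/2) + 14/9·(9) = 15/2.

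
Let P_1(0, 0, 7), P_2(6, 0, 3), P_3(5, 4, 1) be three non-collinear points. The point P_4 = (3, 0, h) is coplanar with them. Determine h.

The plane through P_1, P_2, P_3 has equation 16x + 16y + 24z = 168.
Substituting P_4: (24)h + (48) = 168, so h = 5.

5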